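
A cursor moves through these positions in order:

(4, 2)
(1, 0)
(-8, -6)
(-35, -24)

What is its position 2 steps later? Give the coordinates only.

Consecutive displacements (-3, -2), (-9, -6), (-27, -18) scale by a factor of 3 each step.
step 4: (-35, -24) + (-81, -54) → (-116, -78)
step 5: (-116, -78) + (-243, -162) → (-359, -240)

(-359, -240)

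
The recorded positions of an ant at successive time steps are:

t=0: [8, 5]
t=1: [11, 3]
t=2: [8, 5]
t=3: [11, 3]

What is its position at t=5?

[11, 3]

The jumps are [+3, -2], [-3, +2], [+3, -2] — a geometric progression with ratio -1.
step 4: [11, 3] + [-3, +2] → [8, 5]
step 5: [8, 5] + [+3, -2] → [11, 3]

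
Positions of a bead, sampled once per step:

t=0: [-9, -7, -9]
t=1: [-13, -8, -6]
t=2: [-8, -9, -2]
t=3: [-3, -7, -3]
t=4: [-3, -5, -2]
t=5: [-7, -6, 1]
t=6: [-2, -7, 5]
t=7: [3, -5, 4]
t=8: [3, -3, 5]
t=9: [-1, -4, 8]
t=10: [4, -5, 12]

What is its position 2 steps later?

[9, -1, 12]

Step-to-step displacements: [-4, -1, +3], [+5, -1, +4], [+5, +2, -1], [+0, +2, +1], [-4, -1, +3], [+5, -1, +4], [+5, +2, -1], [+0, +2, +1], [-4, -1, +3], [+5, -1, +4] — a repeating cycle of length 4.
step 11: apply [+5, +2, -1] → [9, -3, 11]
step 12: apply [+0, +2, +1] → [9, -1, 12]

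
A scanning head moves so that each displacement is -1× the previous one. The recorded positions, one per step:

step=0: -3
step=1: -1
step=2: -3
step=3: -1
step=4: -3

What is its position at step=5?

-1

Consecutive displacements +2, -2, +2, -2 scale by a factor of -1 each step.
step 5: -3 + 2 → -1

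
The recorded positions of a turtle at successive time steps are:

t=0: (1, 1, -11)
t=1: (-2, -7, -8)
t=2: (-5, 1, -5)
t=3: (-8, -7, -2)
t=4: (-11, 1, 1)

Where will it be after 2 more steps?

The first coordinate changes by -3 each step, so at step 6 it is 1 + 6·(-3) = -17.
The second coordinate repeats the cycle [1, -7] with period 2; step 6 mod 2 = 0, giving 1.
The third coordinate changes by +3 each step, so at step 6 it is -11 + 6·(3) = 7.

(-17, 1, 7)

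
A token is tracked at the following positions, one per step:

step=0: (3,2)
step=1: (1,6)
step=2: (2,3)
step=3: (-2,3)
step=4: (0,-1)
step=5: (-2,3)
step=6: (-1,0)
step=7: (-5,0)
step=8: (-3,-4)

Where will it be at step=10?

(-4,-3)

Differencing gives (-2,+4), (+1,-3), (-4,+0), (+2,-4), (-2,+4), (+1,-3), (-4,+0), (+2,-4). This is the pattern (-2,+4), (+1,-3), (-4,+0), (+2,-4) repeated.
step 9: apply (-2,+4) → (-5,0)
step 10: apply (+1,-3) → (-4,-3)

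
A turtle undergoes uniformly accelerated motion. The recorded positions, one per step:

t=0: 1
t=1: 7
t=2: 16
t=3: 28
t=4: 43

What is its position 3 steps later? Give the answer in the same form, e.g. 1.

106

Taking differences between consecutive positions: +6, +9, +12, +15. These grow by +3 each step.
step 5: 43 + 18 → 61
step 6: 61 + 21 → 82
step 7: 82 + 24 → 106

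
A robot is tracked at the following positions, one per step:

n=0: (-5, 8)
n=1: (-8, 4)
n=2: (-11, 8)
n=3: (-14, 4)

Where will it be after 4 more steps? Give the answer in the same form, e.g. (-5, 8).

(-26, 4)

First: linear, -3 per step → -26 at step 7.
Second: cycles through 8, 4 every 2 steps. Step 7 lands at position 1 of the cycle → 4.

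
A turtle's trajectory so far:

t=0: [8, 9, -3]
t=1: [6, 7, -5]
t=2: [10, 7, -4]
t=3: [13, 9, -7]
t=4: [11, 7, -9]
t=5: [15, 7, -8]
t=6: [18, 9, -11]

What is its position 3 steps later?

[23, 9, -15]

The moves between consecutive positions are [-2, -2, -2], [+4, +0, +1], [+3, +2, -3], [-2, -2, -2], [+4, +0, +1], [+3, +2, -3]; they repeat the 3-cycle [[-2, -2, -2], [+4, +0, +1], [+3, +2, -3]].
step 7: apply [-2, -2, -2] → [16, 7, -13]
step 8: apply [+4, +0, +1] → [20, 7, -12]
step 9: apply [+3, +2, -3] → [23, 9, -15]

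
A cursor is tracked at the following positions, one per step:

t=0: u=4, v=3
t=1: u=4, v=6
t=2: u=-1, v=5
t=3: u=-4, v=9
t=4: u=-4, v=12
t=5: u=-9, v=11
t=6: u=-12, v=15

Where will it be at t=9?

u=-20, v=21

The moves between consecutive positions are (+0, +3), (-5, -1), (-3, +4), (+0, +3), (-5, -1), (-3, +4); they repeat the 3-cycle [(+0, +3), (-5, -1), (-3, +4)].
step 7: apply (+0, +3) → u=-12, v=18
step 8: apply (-5, -1) → u=-17, v=17
step 9: apply (-3, +4) → u=-20, v=21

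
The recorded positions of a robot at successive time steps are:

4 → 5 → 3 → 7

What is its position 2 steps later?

Consecutive displacements +1, -2, +4 scale by a factor of -2 each step.
step 4: 7 − 8 → -1
step 5: -1 + 16 → 15

15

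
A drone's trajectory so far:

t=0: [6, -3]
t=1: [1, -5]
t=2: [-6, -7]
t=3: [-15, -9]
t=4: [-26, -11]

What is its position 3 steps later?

[-71, -17]

Taking differences between consecutive positions: [-5, -2], [-7, -2], [-9, -2], [-11, -2]. These grow by [-2, +0] each step.
step 5: [-26, -11] + [-13, -2] → [-39, -13]
step 6: [-39, -13] + [-15, -2] → [-54, -15]
step 7: [-54, -15] + [-17, -2] → [-71, -17]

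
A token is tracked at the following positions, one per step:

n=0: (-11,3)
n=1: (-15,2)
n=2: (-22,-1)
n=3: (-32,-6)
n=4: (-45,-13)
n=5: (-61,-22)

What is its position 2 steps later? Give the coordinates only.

Successive displacements: (-4,-1), (-7,-3), (-10,-5), (-13,-7), (-16,-9) — each changes by (-3,-2).
step 6: (-61,-22) + (-19,-11) → (-80,-33)
step 7: (-80,-33) + (-22,-13) → (-102,-46)

(-102,-46)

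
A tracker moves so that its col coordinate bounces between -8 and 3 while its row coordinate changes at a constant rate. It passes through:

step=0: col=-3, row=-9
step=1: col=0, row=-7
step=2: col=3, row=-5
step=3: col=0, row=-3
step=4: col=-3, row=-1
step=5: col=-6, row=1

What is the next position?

The col coordinate reflects between -8 and 3, moving 3 per step.
  step 6: -6 → -7
The row coordinate changes by +2 each step: at step 6 it is 3.

col=-7, row=3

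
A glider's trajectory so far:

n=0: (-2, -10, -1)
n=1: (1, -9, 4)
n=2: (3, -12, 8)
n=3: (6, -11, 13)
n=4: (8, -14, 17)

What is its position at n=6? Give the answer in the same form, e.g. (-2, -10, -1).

(13, -16, 26)

The moves between consecutive positions are (+3, +1, +5), (+2, -3, +4), (+3, +1, +5), (+2, -3, +4); they repeat the 2-cycle [(+3, +1, +5), (+2, -3, +4)].
step 5: apply (+3, +1, +5) → (11, -13, 22)
step 6: apply (+2, -3, +4) → (13, -16, 26)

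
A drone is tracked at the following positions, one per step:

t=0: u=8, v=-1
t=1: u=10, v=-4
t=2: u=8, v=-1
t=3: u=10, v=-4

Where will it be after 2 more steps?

u=10, v=-4

Step-to-step displacements: (+2,-3), (-2,+3), (+2,-3); each is -1× the previous.
step 4: u=10, v=-4 + (-2,+3) → u=8, v=-1
step 5: u=8, v=-1 + (+2,-3) → u=10, v=-4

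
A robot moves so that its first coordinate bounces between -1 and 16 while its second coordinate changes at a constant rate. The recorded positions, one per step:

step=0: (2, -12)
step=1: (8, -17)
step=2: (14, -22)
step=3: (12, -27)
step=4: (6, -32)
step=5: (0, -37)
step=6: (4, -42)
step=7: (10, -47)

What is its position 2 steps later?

(10, -57)

The first coordinate travels 6 per step and bounces off the walls at -1 and 16.
  step 8: 10 → 16
  step 9: 16 → 10
The second coordinate changes by -5 each step: at step 9 it is -57.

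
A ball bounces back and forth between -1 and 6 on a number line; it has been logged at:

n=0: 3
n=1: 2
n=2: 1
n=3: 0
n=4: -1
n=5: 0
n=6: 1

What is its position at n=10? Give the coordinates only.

5

The value reflects between -1 and 6, moving 1 per step.
  step 7: 1 → 2
  step 8: 2 → 3
  step 9: 3 → 4
  step 10: 4 → 5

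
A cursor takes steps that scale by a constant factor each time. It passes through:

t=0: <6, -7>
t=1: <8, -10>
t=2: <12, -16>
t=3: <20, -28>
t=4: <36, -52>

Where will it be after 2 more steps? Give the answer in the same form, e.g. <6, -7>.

Consecutive displacements <+2, -3>, <+4, -6>, <+8, -12>, <+16, -24> scale by a factor of 2 each step.
step 5: <36, -52> + <+32, -48> → <68, -100>
step 6: <68, -100> + <+64, -96> → <132, -196>

<132, -196>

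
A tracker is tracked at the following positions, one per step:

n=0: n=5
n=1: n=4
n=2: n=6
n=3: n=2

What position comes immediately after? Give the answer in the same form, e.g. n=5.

Step-to-step displacements: -1, +2, -4; each is -2× the previous.
step 4: 2 + 8 → n=10

n=10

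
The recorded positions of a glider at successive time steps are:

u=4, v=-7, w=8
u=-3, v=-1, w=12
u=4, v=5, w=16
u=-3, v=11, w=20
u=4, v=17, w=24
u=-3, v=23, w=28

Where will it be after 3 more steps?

u=4, v=41, w=40

U: cycles through 4, -3 every 2 steps. Step 8 lands at position 0 of the cycle → 4.
V: linear, +6 per step → 41 at step 8.
W: linear, +4 per step → 40 at step 8.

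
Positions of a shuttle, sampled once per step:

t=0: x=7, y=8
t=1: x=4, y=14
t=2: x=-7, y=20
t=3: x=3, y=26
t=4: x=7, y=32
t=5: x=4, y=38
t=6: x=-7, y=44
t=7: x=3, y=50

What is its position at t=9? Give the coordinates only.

x=4, y=62

X: cycles through 7, 4, -7, 3 every 4 steps. Step 9 lands at position 1 of the cycle → 4.
Y: linear, +6 per step → 62 at step 9.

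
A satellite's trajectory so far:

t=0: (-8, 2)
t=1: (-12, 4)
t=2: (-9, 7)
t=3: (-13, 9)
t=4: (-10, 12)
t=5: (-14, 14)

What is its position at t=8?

Differencing gives (-4, +2), (+3, +3), (-4, +2), (+3, +3), (-4, +2). This is the pattern (-4, +2), (+3, +3) repeated.
step 6: apply (+3, +3) → (-11, 17)
step 7: apply (-4, +2) → (-15, 19)
step 8: apply (+3, +3) → (-12, 22)

(-12, 22)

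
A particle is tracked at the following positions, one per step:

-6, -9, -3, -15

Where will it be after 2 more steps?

-39

Consecutive displacements -3, +6, -12 scale by a factor of -2 each step.
step 4: -15 + 24 → 9
step 5: 9 − 48 → -39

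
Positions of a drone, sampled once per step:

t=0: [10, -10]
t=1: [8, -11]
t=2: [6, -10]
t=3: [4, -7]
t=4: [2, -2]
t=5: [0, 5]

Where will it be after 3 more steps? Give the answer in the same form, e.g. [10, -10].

Successive displacements: [-2, -1], [-2, +1], [-2, +3], [-2, +5], [-2, +7] — each changes by [+0, +2].
step 6: [0, 5] + [-2, +9] → [-2, 14]
step 7: [-2, 14] + [-2, +11] → [-4, 25]
step 8: [-4, 25] + [-2, +13] → [-6, 38]

[-6, 38]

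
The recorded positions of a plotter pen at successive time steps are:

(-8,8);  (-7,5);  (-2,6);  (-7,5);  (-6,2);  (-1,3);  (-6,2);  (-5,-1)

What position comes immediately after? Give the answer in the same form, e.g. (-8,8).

Differencing gives (+1,-3), (+5,+1), (-5,-1), (+1,-3), (+5,+1), (-5,-1), (+1,-3). This is the pattern (+1,-3), (+5,+1), (-5,-1) repeated.
step 8: apply (+5,+1) → (0,0)

(0,0)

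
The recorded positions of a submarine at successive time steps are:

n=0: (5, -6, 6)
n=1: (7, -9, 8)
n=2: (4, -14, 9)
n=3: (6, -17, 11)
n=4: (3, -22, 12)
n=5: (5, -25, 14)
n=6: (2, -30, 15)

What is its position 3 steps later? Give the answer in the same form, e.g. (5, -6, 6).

(3, -41, 20)

Step-to-step displacements: (+2, -3, +2), (-3, -5, +1), (+2, -3, +2), (-3, -5, +1), (+2, -3, +2), (-3, -5, +1) — a repeating cycle of length 2.
step 7: apply (+2, -3, +2) → (4, -33, 17)
step 8: apply (-3, -5, +1) → (1, -38, 18)
step 9: apply (+2, -3, +2) → (3, -41, 20)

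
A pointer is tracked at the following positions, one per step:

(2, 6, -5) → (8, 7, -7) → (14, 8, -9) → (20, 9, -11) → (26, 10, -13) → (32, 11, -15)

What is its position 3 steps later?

Each step adds (+6, +1, -2) to the position.
step 6: (32, 11, -15) + (+6, +1, -2) → (38, 12, -17)
step 7: (38, 12, -17) + (+6, +1, -2) → (44, 13, -19)
step 8: (44, 13, -19) + (+6, +1, -2) → (50, 14, -21)

(50, 14, -21)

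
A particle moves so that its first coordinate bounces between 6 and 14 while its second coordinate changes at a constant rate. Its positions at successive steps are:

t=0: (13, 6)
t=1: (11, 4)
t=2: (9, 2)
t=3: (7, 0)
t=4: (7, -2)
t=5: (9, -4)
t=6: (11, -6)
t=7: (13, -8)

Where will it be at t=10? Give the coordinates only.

(9, -14)

The first coordinate travels 2 per step and bounces off the walls at 6 and 14.
  step 8: 13 → 13
  step 9: 13 → 11
  step 10: 11 → 9
The second coordinate changes by -2 each step: at step 10 it is -14.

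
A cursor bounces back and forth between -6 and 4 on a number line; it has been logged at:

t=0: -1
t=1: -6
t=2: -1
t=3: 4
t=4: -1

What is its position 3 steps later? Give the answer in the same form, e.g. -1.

4

The value reflects between -6 and 4, moving 5 per step.
  step 5: -1 → -6
  step 6: -6 → -1
  step 7: -1 → 4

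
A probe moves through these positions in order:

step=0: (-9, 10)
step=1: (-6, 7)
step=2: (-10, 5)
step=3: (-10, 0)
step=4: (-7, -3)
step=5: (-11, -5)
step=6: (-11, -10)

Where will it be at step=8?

(-12, -15)

The moves between consecutive positions are (+3, -3), (-4, -2), (+0, -5), (+3, -3), (-4, -2), (+0, -5); they repeat the 3-cycle [(+3, -3), (-4, -2), (+0, -5)].
step 7: apply (+3, -3) → (-8, -13)
step 8: apply (-4, -2) → (-12, -15)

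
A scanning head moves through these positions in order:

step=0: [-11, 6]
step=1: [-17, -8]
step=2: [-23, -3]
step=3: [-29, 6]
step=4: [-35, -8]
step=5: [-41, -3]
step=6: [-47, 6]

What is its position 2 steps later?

First: linear, -6 per step → -59 at step 8.
Second: cycles through 6, -8, -3 every 3 steps. Step 8 lands at position 2 of the cycle → -3.

[-59, -3]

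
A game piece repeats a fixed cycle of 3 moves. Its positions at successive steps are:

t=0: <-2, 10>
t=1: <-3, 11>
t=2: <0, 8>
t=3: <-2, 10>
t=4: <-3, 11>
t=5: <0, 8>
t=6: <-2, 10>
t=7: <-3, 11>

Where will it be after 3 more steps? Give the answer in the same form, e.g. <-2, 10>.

The moves between consecutive positions are <-1, +1>, <+3, -3>, <-2, +2>, <-1, +1>, <+3, -3>, <-2, +2>, <-1, +1>; they repeat the 3-cycle [<-1, +1>, <+3, -3>, <-2, +2>].
step 8: apply <+3, -3> → <0, 8>
step 9: apply <-2, +2> → <-2, 10>
step 10: apply <-1, +1> → <-3, 11>

<-3, 11>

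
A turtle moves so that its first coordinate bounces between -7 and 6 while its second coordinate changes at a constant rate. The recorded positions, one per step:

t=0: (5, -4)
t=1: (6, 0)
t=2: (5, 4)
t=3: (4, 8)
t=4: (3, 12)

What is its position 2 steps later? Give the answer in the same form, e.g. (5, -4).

(1, 20)

The first coordinate reflects between -7 and 6, moving 1 per step.
  step 5: 3 → 2
  step 6: 2 → 1
The second coordinate changes by +4 each step: at step 6 it is 20.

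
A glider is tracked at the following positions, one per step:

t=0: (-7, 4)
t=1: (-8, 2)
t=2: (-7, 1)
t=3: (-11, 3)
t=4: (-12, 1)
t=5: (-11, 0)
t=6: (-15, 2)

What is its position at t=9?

Step-to-step displacements: (-1, -2), (+1, -1), (-4, +2), (-1, -2), (+1, -1), (-4, +2) — a repeating cycle of length 3.
step 7: apply (-1, -2) → (-16, 0)
step 8: apply (+1, -1) → (-15, -1)
step 9: apply (-4, +2) → (-19, 1)

(-19, 1)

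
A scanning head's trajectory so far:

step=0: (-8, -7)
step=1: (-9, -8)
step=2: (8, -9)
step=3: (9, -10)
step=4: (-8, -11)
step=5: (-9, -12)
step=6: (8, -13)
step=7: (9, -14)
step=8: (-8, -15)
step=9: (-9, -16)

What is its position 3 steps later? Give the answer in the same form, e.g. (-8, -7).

(-8, -19)

First: cycles through -8, -9, 8, 9 every 4 steps. Step 12 lands at position 0 of the cycle → -8.
Second: linear, -1 per step → -19 at step 12.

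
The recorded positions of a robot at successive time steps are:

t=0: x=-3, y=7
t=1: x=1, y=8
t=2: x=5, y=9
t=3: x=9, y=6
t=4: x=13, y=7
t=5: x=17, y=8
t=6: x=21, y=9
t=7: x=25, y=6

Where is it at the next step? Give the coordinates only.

x=29, y=7

The x coordinate changes by +4 each step, so at step 8 it is -3 + 8·(4) = 29.
The y coordinate repeats the cycle [7, 8, 9, 6] with period 4; step 8 mod 4 = 0, giving 7.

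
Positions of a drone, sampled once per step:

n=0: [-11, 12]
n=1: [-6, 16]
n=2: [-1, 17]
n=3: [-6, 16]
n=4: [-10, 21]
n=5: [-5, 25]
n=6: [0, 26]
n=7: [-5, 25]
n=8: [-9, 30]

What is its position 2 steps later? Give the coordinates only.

Step-to-step displacements: [+5, +4], [+5, +1], [-5, -1], [-4, +5], [+5, +4], [+5, +1], [-5, -1], [-4, +5] — a repeating cycle of length 4.
step 9: apply [+5, +4] → [-4, 34]
step 10: apply [+5, +1] → [1, 35]

[1, 35]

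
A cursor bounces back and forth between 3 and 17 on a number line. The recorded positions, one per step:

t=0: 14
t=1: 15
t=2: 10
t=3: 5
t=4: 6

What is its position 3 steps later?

13

The value reflects between 3 and 17, moving 5 per step.
  step 5: 6 → 11
  step 6: 11 → 16
  step 7: 16 → 13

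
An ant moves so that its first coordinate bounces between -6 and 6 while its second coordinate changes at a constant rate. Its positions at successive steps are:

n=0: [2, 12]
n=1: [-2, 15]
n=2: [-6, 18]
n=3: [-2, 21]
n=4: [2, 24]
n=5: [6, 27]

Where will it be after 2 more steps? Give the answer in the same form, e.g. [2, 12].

[-2, 33]

The first coordinate travels 4 per step and bounces off the walls at -6 and 6.
  step 6: 6 → 2
  step 7: 2 → -2
The second coordinate changes by +3 each step: at step 7 it is 33.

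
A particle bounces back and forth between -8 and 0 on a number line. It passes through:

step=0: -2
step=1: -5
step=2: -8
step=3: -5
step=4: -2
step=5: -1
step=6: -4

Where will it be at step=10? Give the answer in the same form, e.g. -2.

0

The value travels 3 per step and bounces off the walls at -8 and 0.
  step 7: -4 → -7
  step 8: -7 → -6
  step 9: -6 → -3
  step 10: -3 → 0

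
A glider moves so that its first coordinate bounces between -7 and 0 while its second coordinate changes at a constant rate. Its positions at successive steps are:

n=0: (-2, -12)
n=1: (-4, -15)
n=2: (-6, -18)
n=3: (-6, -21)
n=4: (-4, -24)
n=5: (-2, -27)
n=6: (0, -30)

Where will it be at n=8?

The first coordinate reflects between -7 and 0, moving 2 per step.
  step 7: 0 → -2
  step 8: -2 → -4
The second coordinate changes by -3 each step: at step 8 it is -36.

(-4, -36)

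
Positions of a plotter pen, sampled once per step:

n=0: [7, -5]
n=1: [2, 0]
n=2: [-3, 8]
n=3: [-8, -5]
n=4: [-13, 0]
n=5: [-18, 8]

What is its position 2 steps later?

The first coordinate changes by -5 each step, so at step 7 it is 7 + 7·(-5) = -28.
The second coordinate repeats the cycle [-5, 0, 8] with period 3; step 7 mod 3 = 1, giving 0.

[-28, 0]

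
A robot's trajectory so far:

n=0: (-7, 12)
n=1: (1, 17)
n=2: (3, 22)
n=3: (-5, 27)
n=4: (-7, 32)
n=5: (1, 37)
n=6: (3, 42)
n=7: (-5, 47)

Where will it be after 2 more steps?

First: cycles through -7, 1, 3, -5 every 4 steps. Step 9 lands at position 1 of the cycle → 1.
Second: linear, +5 per step → 57 at step 9.

(1, 57)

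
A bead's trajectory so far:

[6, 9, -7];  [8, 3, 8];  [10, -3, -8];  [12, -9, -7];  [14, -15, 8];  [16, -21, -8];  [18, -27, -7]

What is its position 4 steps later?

[26, -51, 8]

First: linear, +2 per step → 26 at step 10.
Second: linear, -6 per step → -51 at step 10.
Third: cycles through -7, 8, -8 every 3 steps. Step 10 lands at position 1 of the cycle → 8.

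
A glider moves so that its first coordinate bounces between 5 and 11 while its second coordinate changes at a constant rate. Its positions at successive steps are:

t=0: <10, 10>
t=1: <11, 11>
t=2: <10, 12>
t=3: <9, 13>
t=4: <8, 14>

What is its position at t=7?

The first coordinate travels 1 per step and bounces off the walls at 5 and 11.
  step 5: 8 → 7
  step 6: 7 → 6
  step 7: 6 → 5
The second coordinate changes by +1 each step: at step 7 it is 17.

<5, 17>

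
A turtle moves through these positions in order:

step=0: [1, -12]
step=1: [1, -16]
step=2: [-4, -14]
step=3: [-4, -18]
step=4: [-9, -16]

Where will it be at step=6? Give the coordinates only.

[-14, -18]

The moves between consecutive positions are [+0, -4], [-5, +2], [+0, -4], [-5, +2]; they repeat the 2-cycle [[+0, -4], [-5, +2]].
step 5: apply [+0, -4] → [-9, -20]
step 6: apply [-5, +2] → [-14, -18]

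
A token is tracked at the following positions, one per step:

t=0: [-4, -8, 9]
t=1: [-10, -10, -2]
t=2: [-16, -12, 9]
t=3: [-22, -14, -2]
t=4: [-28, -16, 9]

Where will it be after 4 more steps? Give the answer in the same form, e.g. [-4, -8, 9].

[-52, -24, 9]

First: linear, -6 per step → -52 at step 8.
Second: linear, -2 per step → -24 at step 8.
Third: cycles through 9, -2 every 2 steps. Step 8 lands at position 0 of the cycle → 9.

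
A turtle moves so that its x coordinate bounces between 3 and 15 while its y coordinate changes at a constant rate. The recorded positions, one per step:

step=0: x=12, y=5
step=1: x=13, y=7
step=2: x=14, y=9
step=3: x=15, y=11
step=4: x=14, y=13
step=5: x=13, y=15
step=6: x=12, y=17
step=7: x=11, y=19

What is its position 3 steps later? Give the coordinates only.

x=8, y=25

The x coordinate reflects between 3 and 15, moving 1 per step.
  step 8: 11 → 10
  step 9: 10 → 9
  step 10: 9 → 8
The y coordinate changes by +2 each step: at step 10 it is 25.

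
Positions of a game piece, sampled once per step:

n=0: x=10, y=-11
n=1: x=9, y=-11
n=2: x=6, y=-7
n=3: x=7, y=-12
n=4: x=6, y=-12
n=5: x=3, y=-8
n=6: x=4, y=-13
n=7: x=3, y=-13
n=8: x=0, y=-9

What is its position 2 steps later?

x=0, y=-14

The moves between consecutive positions are (-1,+0), (-3,+4), (+1,-5), (-1,+0), (-3,+4), (+1,-5), (-1,+0), (-3,+4); they repeat the 3-cycle [(-1,+0), (-3,+4), (+1,-5)].
step 9: apply (+1,-5) → x=1, y=-14
step 10: apply (-1,+0) → x=0, y=-14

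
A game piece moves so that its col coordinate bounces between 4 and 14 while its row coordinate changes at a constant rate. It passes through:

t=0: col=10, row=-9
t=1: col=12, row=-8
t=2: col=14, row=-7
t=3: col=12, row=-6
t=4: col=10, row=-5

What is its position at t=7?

col=4, row=-2

The col coordinate travels 2 per step and bounces off the walls at 4 and 14.
  step 5: 10 → 8
  step 6: 8 → 6
  step 7: 6 → 4
The row coordinate changes by +1 each step: at step 7 it is -2.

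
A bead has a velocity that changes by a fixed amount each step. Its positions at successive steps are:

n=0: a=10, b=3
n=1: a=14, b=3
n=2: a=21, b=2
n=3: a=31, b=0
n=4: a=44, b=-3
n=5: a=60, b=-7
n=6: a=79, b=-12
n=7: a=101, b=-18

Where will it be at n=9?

Taking differences between consecutive positions: (+4, +0), (+7, -1), (+10, -2), (+13, -3), (+16, -4), (+19, -5), (+22, -6). These grow by (+3, -1) each step.
step 8: a=101, b=-18 + (+25, -7) → a=126, b=-25
step 9: a=126, b=-25 + (+28, -8) → a=154, b=-33

a=154, b=-33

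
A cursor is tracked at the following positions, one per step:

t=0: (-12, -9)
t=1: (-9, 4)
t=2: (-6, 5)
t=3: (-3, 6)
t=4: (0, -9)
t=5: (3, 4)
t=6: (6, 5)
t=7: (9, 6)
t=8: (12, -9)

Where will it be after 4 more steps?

(24, -9)

First: linear, +3 per step → 24 at step 12.
Second: cycles through -9, 4, 5, 6 every 4 steps. Step 12 lands at position 0 of the cycle → -9.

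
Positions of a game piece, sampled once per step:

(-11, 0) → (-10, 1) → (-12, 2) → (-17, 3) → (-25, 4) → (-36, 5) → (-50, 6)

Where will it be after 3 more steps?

Taking differences between consecutive positions: (+1, +1), (-2, +1), (-5, +1), (-8, +1), (-11, +1), (-14, +1). These grow by (-3, +0) each step.
step 7: (-50, 6) + (-17, +1) → (-67, 7)
step 8: (-67, 7) + (-20, +1) → (-87, 8)
step 9: (-87, 8) + (-23, +1) → (-110, 9)

(-110, 9)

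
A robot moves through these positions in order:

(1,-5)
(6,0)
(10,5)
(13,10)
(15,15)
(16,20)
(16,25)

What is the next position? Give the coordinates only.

(15,30)

Taking differences between consecutive positions: (+5,+5), (+4,+5), (+3,+5), (+2,+5), (+1,+5), (+0,+5). These grow by (-1,+0) each step.
step 7: (16,25) + (-1,+5) → (15,30)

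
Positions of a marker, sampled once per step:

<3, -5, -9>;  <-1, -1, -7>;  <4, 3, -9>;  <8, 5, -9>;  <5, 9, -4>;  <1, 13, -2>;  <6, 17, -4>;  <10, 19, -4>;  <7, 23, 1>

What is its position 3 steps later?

<12, 33, 1>

Differencing gives <-4, +4, +2>, <+5, +4, -2>, <+4, +2, +0>, <-3, +4, +5>, <-4, +4, +2>, <+5, +4, -2>, <+4, +2, +0>, <-3, +4, +5>. This is the pattern <-4, +4, +2>, <+5, +4, -2>, <+4, +2, +0>, <-3, +4, +5> repeated.
step 9: apply <-4, +4, +2> → <3, 27, 3>
step 10: apply <+5, +4, -2> → <8, 31, 1>
step 11: apply <+4, +2, +0> → <12, 33, 1>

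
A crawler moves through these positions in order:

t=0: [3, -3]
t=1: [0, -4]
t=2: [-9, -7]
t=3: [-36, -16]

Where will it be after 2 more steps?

[-360, -124]

The jumps are [-3, -1], [-9, -3], [-27, -9] — a geometric progression with ratio 3.
step 4: [-36, -16] + [-81, -27] → [-117, -43]
step 5: [-117, -43] + [-243, -81] → [-360, -124]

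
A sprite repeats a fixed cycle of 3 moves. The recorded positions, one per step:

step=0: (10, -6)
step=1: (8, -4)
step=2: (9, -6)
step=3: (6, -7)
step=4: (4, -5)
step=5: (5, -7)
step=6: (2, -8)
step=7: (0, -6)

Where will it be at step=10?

Step-to-step displacements: (-2, +2), (+1, -2), (-3, -1), (-2, +2), (+1, -2), (-3, -1), (-2, +2) — a repeating cycle of length 3.
step 8: apply (+1, -2) → (1, -8)
step 9: apply (-3, -1) → (-2, -9)
step 10: apply (-2, +2) → (-4, -7)

(-4, -7)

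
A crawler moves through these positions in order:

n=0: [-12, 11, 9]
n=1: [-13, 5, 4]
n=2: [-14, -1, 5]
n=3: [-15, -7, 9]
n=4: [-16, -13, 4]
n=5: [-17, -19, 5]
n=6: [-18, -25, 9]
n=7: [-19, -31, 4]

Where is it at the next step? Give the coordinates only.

[-20, -37, 5]

The first coordinate changes by -1 each step, so at step 8 it is -12 + 8·(-1) = -20.
The second coordinate changes by -6 each step, so at step 8 it is 11 + 8·(-6) = -37.
The third coordinate repeats the cycle [9, 4, 5] with period 3; step 8 mod 3 = 2, giving 5.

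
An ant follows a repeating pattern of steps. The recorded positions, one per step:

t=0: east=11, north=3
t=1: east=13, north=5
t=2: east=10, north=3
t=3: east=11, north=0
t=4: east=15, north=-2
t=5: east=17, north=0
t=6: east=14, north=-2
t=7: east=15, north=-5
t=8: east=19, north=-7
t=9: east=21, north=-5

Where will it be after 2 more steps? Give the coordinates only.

Differencing gives (+2,+2), (-3,-2), (+1,-3), (+4,-2), (+2,+2), (-3,-2), (+1,-3), (+4,-2), (+2,+2). This is the pattern (+2,+2), (-3,-2), (+1,-3), (+4,-2) repeated.
step 10: apply (-3,-2) → east=18, north=-7
step 11: apply (+1,-3) → east=19, north=-10

east=19, north=-10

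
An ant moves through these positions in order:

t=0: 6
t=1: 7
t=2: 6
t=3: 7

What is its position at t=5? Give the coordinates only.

Consecutive displacements +1, -1, +1 scale by a factor of -1 each step.
step 4: 7 − 1 → 6
step 5: 6 + 1 → 7

7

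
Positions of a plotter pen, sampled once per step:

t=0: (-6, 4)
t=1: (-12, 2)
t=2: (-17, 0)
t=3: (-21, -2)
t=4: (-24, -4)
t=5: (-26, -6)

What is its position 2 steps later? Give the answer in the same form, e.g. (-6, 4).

(-27, -10)

First differences are (-6, -2), (-5, -2), (-4, -2), (-3, -2), (-2, -2); their common second difference is (+1, +0) (constant acceleration).
step 6: (-26, -6) + (-1, -2) → (-27, -8)
step 7: (-27, -8) + (+0, -2) → (-27, -10)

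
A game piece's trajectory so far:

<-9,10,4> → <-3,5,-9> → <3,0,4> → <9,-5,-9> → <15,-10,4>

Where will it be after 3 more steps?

The first coordinate changes by +6 each step, so at step 7 it is -9 + 7·(6) = 33.
The second coordinate changes by -5 each step, so at step 7 it is 10 + 7·(-5) = -25.
The third coordinate repeats the cycle [4, -9] with period 2; step 7 mod 2 = 1, giving -9.

<33,-25,-9>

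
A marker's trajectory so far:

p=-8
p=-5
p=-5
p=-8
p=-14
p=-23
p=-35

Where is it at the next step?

First differences are +3, +0, -3, -6, -9, -12; their common second difference is -3 (constant acceleration).
step 7: -35 − 15 → p=-50

p=-50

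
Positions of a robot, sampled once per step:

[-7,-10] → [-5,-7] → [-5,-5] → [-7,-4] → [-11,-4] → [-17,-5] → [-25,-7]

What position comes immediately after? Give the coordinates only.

Successive displacements: [+2,+3], [+0,+2], [-2,+1], [-4,+0], [-6,-1], [-8,-2] — each changes by [-2,-1].
step 7: [-25,-7] + [-10,-3] → [-35,-10]

[-35,-10]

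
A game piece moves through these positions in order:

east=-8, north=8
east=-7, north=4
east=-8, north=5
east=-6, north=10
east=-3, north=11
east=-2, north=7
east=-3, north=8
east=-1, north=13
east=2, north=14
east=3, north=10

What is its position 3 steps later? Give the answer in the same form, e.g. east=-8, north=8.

east=7, north=17

The moves between consecutive positions are (+1, -4), (-1, +1), (+2, +5), (+3, +1), (+1, -4), (-1, +1), (+2, +5), (+3, +1), (+1, -4); they repeat the 4-cycle [(+1, -4), (-1, +1), (+2, +5), (+3, +1)].
step 10: apply (-1, +1) → east=2, north=11
step 11: apply (+2, +5) → east=4, north=16
step 12: apply (+3, +1) → east=7, north=17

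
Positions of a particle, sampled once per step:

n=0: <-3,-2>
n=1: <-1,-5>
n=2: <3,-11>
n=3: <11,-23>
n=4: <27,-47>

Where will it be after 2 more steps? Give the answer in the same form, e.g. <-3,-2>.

<123,-191>

Consecutive displacements <+2,-3>, <+4,-6>, <+8,-12>, <+16,-24> scale by a factor of 2 each step.
step 5: <27,-47> + <+32,-48> → <59,-95>
step 6: <59,-95> + <+64,-96> → <123,-191>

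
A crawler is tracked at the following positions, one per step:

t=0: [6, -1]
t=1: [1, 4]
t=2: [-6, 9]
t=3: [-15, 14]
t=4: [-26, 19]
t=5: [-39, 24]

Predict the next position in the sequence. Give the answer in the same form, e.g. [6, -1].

Taking differences between consecutive positions: [-5, +5], [-7, +5], [-9, +5], [-11, +5], [-13, +5]. These grow by [-2, +0] each step.
step 6: [-39, 24] + [-15, +5] → [-54, 29]

[-54, 29]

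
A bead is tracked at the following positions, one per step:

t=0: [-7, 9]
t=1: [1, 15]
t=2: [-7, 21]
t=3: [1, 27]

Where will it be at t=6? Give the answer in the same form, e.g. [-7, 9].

First: cycles through -7, 1 every 2 steps. Step 6 lands at position 0 of the cycle → -7.
Second: linear, +6 per step → 45 at step 6.

[-7, 45]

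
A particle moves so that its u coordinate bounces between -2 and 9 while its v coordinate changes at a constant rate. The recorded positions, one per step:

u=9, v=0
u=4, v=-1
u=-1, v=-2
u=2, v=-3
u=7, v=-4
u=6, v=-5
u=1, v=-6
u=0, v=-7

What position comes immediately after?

u=5, v=-8

The u coordinate reflects between -2 and 9, moving 5 per step.
  step 8: 0 → 5
The v coordinate changes by -1 each step: at step 8 it is -8.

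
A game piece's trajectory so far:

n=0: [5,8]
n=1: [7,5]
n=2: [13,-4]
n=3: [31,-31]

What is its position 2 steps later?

The jumps are [+2,-3], [+6,-9], [+18,-27] — a geometric progression with ratio 3.
step 4: [31,-31] + [+54,-81] → [85,-112]
step 5: [85,-112] + [+162,-243] → [247,-355]

[247,-355]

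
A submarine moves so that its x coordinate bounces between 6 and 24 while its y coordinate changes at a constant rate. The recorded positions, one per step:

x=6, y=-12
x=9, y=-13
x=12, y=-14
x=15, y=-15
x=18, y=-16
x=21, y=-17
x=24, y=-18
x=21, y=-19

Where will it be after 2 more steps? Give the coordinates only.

The x coordinate reflects between 6 and 24, moving 3 per step.
  step 8: 21 → 18
  step 9: 18 → 15
The y coordinate changes by -1 each step: at step 9 it is -21.

x=15, y=-21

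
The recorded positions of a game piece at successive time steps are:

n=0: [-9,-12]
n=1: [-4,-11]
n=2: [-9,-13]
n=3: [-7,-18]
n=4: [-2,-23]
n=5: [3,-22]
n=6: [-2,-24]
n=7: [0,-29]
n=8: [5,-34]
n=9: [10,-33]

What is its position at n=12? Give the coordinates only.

[12,-45]

The moves between consecutive positions are [+5,+1], [-5,-2], [+2,-5], [+5,-5], [+5,+1], [-5,-2], [+2,-5], [+5,-5], [+5,+1]; they repeat the 4-cycle [[+5,+1], [-5,-2], [+2,-5], [+5,-5]].
step 10: apply [-5,-2] → [5,-35]
step 11: apply [+2,-5] → [7,-40]
step 12: apply [+5,-5] → [12,-45]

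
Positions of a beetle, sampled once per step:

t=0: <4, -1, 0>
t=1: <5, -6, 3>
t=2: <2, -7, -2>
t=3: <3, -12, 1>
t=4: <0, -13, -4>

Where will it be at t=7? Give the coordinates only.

Differencing gives <+1, -5, +3>, <-3, -1, -5>, <+1, -5, +3>, <-3, -1, -5>. This is the pattern <+1, -5, +3>, <-3, -1, -5> repeated.
step 5: apply <+1, -5, +3> → <1, -18, -1>
step 6: apply <-3, -1, -5> → <-2, -19, -6>
step 7: apply <+1, -5, +3> → <-1, -24, -3>

<-1, -24, -3>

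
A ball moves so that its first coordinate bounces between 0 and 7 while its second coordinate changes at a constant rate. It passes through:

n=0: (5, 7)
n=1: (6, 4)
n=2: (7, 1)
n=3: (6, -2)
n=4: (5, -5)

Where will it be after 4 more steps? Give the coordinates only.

The first coordinate reflects between 0 and 7, moving 1 per step.
  step 5: 5 → 4
  step 6: 4 → 3
  step 7: 3 → 2
  step 8: 2 → 1
The second coordinate changes by -3 each step: at step 8 it is -17.

(1, -17)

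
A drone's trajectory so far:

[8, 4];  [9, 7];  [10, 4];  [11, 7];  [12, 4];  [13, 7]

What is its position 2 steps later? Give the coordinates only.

First: linear, +1 per step → 15 at step 7.
Second: cycles through 4, 7 every 2 steps. Step 7 lands at position 1 of the cycle → 7.

[15, 7]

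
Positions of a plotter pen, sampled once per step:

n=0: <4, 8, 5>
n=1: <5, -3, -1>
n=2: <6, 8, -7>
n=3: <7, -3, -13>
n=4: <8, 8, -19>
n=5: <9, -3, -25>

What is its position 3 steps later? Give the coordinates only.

<12, 8, -43>

First: linear, +1 per step → 12 at step 8.
Second: cycles through 8, -3 every 2 steps. Step 8 lands at position 0 of the cycle → 8.
Third: linear, -6 per step → -43 at step 8.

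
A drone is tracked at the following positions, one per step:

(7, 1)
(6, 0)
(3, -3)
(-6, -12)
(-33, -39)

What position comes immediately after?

(-114, -120)

Consecutive displacements (-1, -1), (-3, -3), (-9, -9), (-27, -27) scale by a factor of 3 each step.
step 5: (-33, -39) + (-81, -81) → (-114, -120)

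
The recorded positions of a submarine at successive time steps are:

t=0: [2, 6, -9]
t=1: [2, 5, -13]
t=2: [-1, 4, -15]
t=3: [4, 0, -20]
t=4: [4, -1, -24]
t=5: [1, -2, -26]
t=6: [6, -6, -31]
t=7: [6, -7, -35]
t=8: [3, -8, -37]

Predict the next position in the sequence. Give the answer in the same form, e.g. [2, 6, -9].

The moves between consecutive positions are [+0, -1, -4], [-3, -1, -2], [+5, -4, -5], [+0, -1, -4], [-3, -1, -2], [+5, -4, -5], [+0, -1, -4], [-3, -1, -2]; they repeat the 3-cycle [[+0, -1, -4], [-3, -1, -2], [+5, -4, -5]].
step 9: apply [+5, -4, -5] → [8, -12, -42]

[8, -12, -42]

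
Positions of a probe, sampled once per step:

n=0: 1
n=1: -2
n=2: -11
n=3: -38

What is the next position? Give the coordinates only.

-119

The jumps are -3, -9, -27 — a geometric progression with ratio 3.
step 4: -38 − 81 → -119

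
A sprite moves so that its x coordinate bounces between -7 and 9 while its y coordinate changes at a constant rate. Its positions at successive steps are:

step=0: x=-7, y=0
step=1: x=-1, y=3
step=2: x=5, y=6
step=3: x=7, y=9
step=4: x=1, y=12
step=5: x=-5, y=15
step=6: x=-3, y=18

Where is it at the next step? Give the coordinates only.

The x coordinate reflects between -7 and 9, moving 6 per step.
  step 7: -3 → 3
The y coordinate changes by +3 each step: at step 7 it is 21.

x=3, y=21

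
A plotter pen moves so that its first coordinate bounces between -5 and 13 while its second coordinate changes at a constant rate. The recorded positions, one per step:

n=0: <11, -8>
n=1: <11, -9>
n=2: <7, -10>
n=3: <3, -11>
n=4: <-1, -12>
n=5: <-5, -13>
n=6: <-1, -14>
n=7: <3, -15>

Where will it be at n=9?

<11, -17>

The first coordinate travels 4 per step and bounces off the walls at -5 and 13.
  step 8: 3 → 7
  step 9: 7 → 11
The second coordinate changes by -1 each step: at step 9 it is -17.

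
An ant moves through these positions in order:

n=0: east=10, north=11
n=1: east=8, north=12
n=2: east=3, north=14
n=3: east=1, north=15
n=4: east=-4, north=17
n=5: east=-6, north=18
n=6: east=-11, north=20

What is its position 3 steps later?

east=-20, north=24

Step-to-step displacements: (-2, +1), (-5, +2), (-2, +1), (-5, +2), (-2, +1), (-5, +2) — a repeating cycle of length 2.
step 7: apply (-2, +1) → east=-13, north=21
step 8: apply (-5, +2) → east=-18, north=23
step 9: apply (-2, +1) → east=-20, north=24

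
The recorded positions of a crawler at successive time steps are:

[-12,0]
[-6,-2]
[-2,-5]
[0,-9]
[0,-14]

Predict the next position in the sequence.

Taking differences between consecutive positions: [+6,-2], [+4,-3], [+2,-4], [+0,-5]. These grow by [-2,-1] each step.
step 5: [0,-14] + [-2,-6] → [-2,-20]

[-2,-20]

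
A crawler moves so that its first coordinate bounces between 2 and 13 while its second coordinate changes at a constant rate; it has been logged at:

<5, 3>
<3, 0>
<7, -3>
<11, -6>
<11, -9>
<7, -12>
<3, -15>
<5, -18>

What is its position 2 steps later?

The first coordinate reflects between 2 and 13, moving 4 per step.
  step 8: 5 → 9
  step 9: 9 → 13
The second coordinate changes by -3 each step: at step 9 it is -24.

<13, -24>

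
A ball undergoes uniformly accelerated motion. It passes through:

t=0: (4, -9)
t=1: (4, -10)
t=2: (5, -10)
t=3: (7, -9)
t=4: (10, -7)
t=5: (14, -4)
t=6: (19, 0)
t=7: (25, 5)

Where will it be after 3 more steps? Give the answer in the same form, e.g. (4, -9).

First differences are (+0, -1), (+1, +0), (+2, +1), (+3, +2), (+4, +3), (+5, +4), (+6, +5); their common second difference is (+1, +1) (constant acceleration).
step 8: (25, 5) + (+7, +6) → (32, 11)
step 9: (32, 11) + (+8, +7) → (40, 18)
step 10: (40, 18) + (+9, +8) → (49, 26)

(49, 26)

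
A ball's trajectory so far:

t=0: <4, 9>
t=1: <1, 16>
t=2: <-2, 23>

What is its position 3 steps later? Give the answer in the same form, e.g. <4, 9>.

<-11, 44>

Constant displacement of <-3, +7> per step.
step 3: <-2, 23> + <-3, +7> → <-5, 30>
step 4: <-5, 30> + <-3, +7> → <-8, 37>
step 5: <-8, 37> + <-3, +7> → <-11, 44>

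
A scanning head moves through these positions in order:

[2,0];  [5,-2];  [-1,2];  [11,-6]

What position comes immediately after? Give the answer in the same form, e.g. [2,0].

[-13,10]

Consecutive displacements [+3,-2], [-6,+4], [+12,-8] scale by a factor of -2 each step.
step 4: [11,-6] + [-24,+16] → [-13,10]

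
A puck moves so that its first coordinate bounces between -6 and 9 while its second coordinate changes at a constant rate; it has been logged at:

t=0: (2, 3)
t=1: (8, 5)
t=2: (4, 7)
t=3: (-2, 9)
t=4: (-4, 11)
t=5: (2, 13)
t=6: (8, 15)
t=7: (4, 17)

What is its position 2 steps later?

(-4, 21)

The first coordinate travels 6 per step and bounces off the walls at -6 and 9.
  step 8: 4 → -2
  step 9: -2 → -4
The second coordinate changes by +2 each step: at step 9 it is 21.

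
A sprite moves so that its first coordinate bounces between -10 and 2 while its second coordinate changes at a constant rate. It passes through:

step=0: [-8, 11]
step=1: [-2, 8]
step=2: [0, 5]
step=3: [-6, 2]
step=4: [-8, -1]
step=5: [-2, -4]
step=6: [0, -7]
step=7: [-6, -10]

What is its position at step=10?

[0, -19]

The first coordinate travels 6 per step and bounces off the walls at -10 and 2.
  step 8: -6 → -8
  step 9: -8 → -2
  step 10: -2 → 0
The second coordinate changes by -3 each step: at step 10 it is -19.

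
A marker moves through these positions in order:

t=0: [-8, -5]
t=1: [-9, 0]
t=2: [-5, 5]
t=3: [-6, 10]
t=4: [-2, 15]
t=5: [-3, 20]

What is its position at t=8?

[4, 35]

The moves between consecutive positions are [-1, +5], [+4, +5], [-1, +5], [+4, +5], [-1, +5]; they repeat the 2-cycle [[-1, +5], [+4, +5]].
step 6: apply [+4, +5] → [1, 25]
step 7: apply [-1, +5] → [0, 30]
step 8: apply [+4, +5] → [4, 35]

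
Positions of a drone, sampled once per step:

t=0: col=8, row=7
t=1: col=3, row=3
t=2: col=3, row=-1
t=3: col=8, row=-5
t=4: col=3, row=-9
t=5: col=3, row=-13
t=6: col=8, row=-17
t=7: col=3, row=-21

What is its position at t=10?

col=3, row=-33

Col: cycles through 8, 3, 3 every 3 steps. Step 10 lands at position 1 of the cycle → 3.
Row: linear, -4 per step → -33 at step 10.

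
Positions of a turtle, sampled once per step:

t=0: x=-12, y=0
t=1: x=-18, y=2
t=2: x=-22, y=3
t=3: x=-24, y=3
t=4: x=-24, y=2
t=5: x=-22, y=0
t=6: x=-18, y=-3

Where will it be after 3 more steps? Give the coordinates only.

Successive displacements: (-6, +2), (-4, +1), (-2, +0), (+0, -1), (+2, -2), (+4, -3) — each changes by (+2, -1).
step 7: x=-18, y=-3 + (+6, -4) → x=-12, y=-7
step 8: x=-12, y=-7 + (+8, -5) → x=-4, y=-12
step 9: x=-4, y=-12 + (+10, -6) → x=6, y=-18

x=6, y=-18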